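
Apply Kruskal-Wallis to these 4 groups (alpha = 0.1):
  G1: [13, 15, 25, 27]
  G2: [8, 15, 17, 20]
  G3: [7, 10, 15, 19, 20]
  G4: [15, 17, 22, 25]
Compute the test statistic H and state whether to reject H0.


Step 1: Combine all N = 17 observations and assign midranks.
sorted (value, group, rank): (7,G3,1), (8,G2,2), (10,G3,3), (13,G1,4), (15,G1,6.5), (15,G2,6.5), (15,G3,6.5), (15,G4,6.5), (17,G2,9.5), (17,G4,9.5), (19,G3,11), (20,G2,12.5), (20,G3,12.5), (22,G4,14), (25,G1,15.5), (25,G4,15.5), (27,G1,17)
Step 2: Sum ranks within each group.
R_1 = 43 (n_1 = 4)
R_2 = 30.5 (n_2 = 4)
R_3 = 34 (n_3 = 5)
R_4 = 45.5 (n_4 = 4)
Step 3: H = 12/(N(N+1)) * sum(R_i^2/n_i) - 3(N+1)
     = 12/(17*18) * (43^2/4 + 30.5^2/4 + 34^2/5 + 45.5^2/4) - 3*18
     = 0.039216 * 1443.58 - 54
     = 2.610784.
Step 4: Ties present; correction factor C = 1 - 78/(17^3 - 17) = 0.984069. Corrected H = 2.610784 / 0.984069 = 2.653051.
Step 5: Under H0, H ~ chi^2(3); p-value = 0.448265.
Step 6: alpha = 0.1. fail to reject H0.

H = 2.6531, df = 3, p = 0.448265, fail to reject H0.


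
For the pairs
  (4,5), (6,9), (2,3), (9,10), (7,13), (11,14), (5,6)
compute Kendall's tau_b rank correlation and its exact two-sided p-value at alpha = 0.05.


Step 1: Enumerate the 21 unordered pairs (i,j) with i<j and classify each by sign(x_j-x_i) * sign(y_j-y_i).
  (1,2):dx=+2,dy=+4->C; (1,3):dx=-2,dy=-2->C; (1,4):dx=+5,dy=+5->C; (1,5):dx=+3,dy=+8->C
  (1,6):dx=+7,dy=+9->C; (1,7):dx=+1,dy=+1->C; (2,3):dx=-4,dy=-6->C; (2,4):dx=+3,dy=+1->C
  (2,5):dx=+1,dy=+4->C; (2,6):dx=+5,dy=+5->C; (2,7):dx=-1,dy=-3->C; (3,4):dx=+7,dy=+7->C
  (3,5):dx=+5,dy=+10->C; (3,6):dx=+9,dy=+11->C; (3,7):dx=+3,dy=+3->C; (4,5):dx=-2,dy=+3->D
  (4,6):dx=+2,dy=+4->C; (4,7):dx=-4,dy=-4->C; (5,6):dx=+4,dy=+1->C; (5,7):dx=-2,dy=-7->C
  (6,7):dx=-6,dy=-8->C
Step 2: C = 20, D = 1, total pairs = 21.
Step 3: tau = (C - D)/(n(n-1)/2) = (20 - 1)/21 = 0.904762.
Step 4: Exact two-sided p-value (enumerate n! = 5040 permutations of y under H0): p = 0.002778.
Step 5: alpha = 0.05. reject H0.

tau_b = 0.9048 (C=20, D=1), p = 0.002778, reject H0.


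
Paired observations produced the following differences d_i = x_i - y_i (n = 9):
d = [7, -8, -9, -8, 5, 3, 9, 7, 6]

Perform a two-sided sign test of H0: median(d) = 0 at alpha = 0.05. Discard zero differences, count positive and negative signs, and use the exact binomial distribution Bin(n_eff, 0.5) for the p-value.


Step 1: Discard zero differences. Original n = 9; n_eff = number of nonzero differences = 9.
Nonzero differences (with sign): +7, -8, -9, -8, +5, +3, +9, +7, +6
Step 2: Count signs: positive = 6, negative = 3.
Step 3: Under H0: P(positive) = 0.5, so the number of positives S ~ Bin(9, 0.5).
Step 4: Two-sided exact p-value = sum of Bin(9,0.5) probabilities at or below the observed probability = 0.507812.
Step 5: alpha = 0.05. fail to reject H0.

n_eff = 9, pos = 6, neg = 3, p = 0.507812, fail to reject H0.


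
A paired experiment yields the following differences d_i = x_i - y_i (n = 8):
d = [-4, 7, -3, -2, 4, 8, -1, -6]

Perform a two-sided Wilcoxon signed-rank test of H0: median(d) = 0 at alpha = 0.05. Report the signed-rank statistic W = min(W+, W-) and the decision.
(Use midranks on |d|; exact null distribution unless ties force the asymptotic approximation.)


Step 1: Drop any zero differences (none here) and take |d_i|.
|d| = [4, 7, 3, 2, 4, 8, 1, 6]
Step 2: Midrank |d_i| (ties get averaged ranks).
ranks: |4|->4.5, |7|->7, |3|->3, |2|->2, |4|->4.5, |8|->8, |1|->1, |6|->6
Step 3: Attach original signs; sum ranks with positive sign and with negative sign.
W+ = 7 + 4.5 + 8 = 19.5
W- = 4.5 + 3 + 2 + 1 + 6 = 16.5
(Check: W+ + W- = 36 should equal n(n+1)/2 = 36.)
Step 4: Test statistic W = min(W+, W-) = 16.5.
Step 5: Ties in |d|, so use the tie-corrected normal approximation.
        E[W] = n(n+1)/4 = 8*9/4 = 18.
        Tie groups: |d|=4 (t=2); sum(t^3 - t) = 6.
        Var[W] = n(n+1)(2n+1)/24 - sum(t^3-t)/48 = 1224/24 - 6/48 = 50.875.
        z = (W - E[W]) / sqrt(Var[W]) = (16.5 - 18) / 7.1327 = -0.2103.
        Two-sided p = 2*Phi(z) = 0.833434.
Step 6: alpha = 0.05. fail to reject H0.

W+ = 19.5, W- = 16.5, W = min = 16.5, p = 0.833434, fail to reject H0.


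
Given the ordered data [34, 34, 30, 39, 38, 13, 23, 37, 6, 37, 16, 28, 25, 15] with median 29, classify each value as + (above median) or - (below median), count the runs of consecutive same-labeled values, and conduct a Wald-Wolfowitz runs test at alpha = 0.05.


Step 1: Compute median = 29; label A = above, B = below.
Labels in order: AAAAABBABABBBB  (n_A = 7, n_B = 7)
Step 2: Count runs R = 6.
Step 3: Under H0 (random ordering), E[R] = 2*n_A*n_B/(n_A+n_B) + 1 = 2*7*7/14 + 1 = 8.0000.
        Var[R] = 2*n_A*n_B*(2*n_A*n_B - n_A - n_B) / ((n_A+n_B)^2 * (n_A+n_B-1)) = 8232/2548 = 3.2308.
        SD[R] = 1.7974.
Step 4: Continuity-corrected z = (R + 0.5 - E[R]) / SD[R] = (6 + 0.5 - 8.0000) / 1.7974 = -0.8345.
Step 5: Two-sided p-value via normal approximation = 2*(1 - Phi(|z|)) = 0.403986.
Step 6: alpha = 0.05. fail to reject H0.

R = 6, z = -0.8345, p = 0.403986, fail to reject H0.


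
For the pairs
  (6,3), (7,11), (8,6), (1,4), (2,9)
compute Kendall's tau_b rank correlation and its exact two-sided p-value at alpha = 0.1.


Step 1: Enumerate the 10 unordered pairs (i,j) with i<j and classify each by sign(x_j-x_i) * sign(y_j-y_i).
  (1,2):dx=+1,dy=+8->C; (1,3):dx=+2,dy=+3->C; (1,4):dx=-5,dy=+1->D; (1,5):dx=-4,dy=+6->D
  (2,3):dx=+1,dy=-5->D; (2,4):dx=-6,dy=-7->C; (2,5):dx=-5,dy=-2->C; (3,4):dx=-7,dy=-2->C
  (3,5):dx=-6,dy=+3->D; (4,5):dx=+1,dy=+5->C
Step 2: C = 6, D = 4, total pairs = 10.
Step 3: tau = (C - D)/(n(n-1)/2) = (6 - 4)/10 = 0.200000.
Step 4: Exact two-sided p-value (enumerate n! = 120 permutations of y under H0): p = 0.816667.
Step 5: alpha = 0.1. fail to reject H0.

tau_b = 0.2000 (C=6, D=4), p = 0.816667, fail to reject H0.


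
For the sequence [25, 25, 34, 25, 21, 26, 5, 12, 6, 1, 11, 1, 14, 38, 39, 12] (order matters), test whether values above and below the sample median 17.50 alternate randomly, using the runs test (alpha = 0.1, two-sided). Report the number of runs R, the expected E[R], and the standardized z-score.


Step 1: Compute median = 17.50; label A = above, B = below.
Labels in order: AAAAAABBBBBBBAAB  (n_A = 8, n_B = 8)
Step 2: Count runs R = 4.
Step 3: Under H0 (random ordering), E[R] = 2*n_A*n_B/(n_A+n_B) + 1 = 2*8*8/16 + 1 = 9.0000.
        Var[R] = 2*n_A*n_B*(2*n_A*n_B - n_A - n_B) / ((n_A+n_B)^2 * (n_A+n_B-1)) = 14336/3840 = 3.7333.
        SD[R] = 1.9322.
Step 4: Continuity-corrected z = (R + 0.5 - E[R]) / SD[R] = (4 + 0.5 - 9.0000) / 1.9322 = -2.3290.
Step 5: Two-sided p-value via normal approximation = 2*(1 - Phi(|z|)) = 0.019861.
Step 6: alpha = 0.1. reject H0.

R = 4, z = -2.3290, p = 0.019861, reject H0.


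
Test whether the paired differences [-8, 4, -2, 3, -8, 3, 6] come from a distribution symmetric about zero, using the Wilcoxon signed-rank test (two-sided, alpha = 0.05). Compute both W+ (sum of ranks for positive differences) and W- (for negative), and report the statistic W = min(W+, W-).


Step 1: Drop any zero differences (none here) and take |d_i|.
|d| = [8, 4, 2, 3, 8, 3, 6]
Step 2: Midrank |d_i| (ties get averaged ranks).
ranks: |8|->6.5, |4|->4, |2|->1, |3|->2.5, |8|->6.5, |3|->2.5, |6|->5
Step 3: Attach original signs; sum ranks with positive sign and with negative sign.
W+ = 4 + 2.5 + 2.5 + 5 = 14
W- = 6.5 + 1 + 6.5 = 14
(Check: W+ + W- = 28 should equal n(n+1)/2 = 28.)
Step 4: Test statistic W = min(W+, W-) = 14.
Step 5: Ties in |d|, so use the tie-corrected normal approximation.
        E[W] = n(n+1)/4 = 7*8/4 = 14.
        Tie groups: |d|=3 (t=2), |d|=8 (t=2); sum(t^3 - t) = 12.
        Var[W] = n(n+1)(2n+1)/24 - sum(t^3-t)/48 = 840/24 - 12/48 = 34.75.
        z = (W - E[W]) / sqrt(Var[W]) = (14 - 14) / 5.8949 = 0.0000.
        Two-sided p = 2*Phi(z) = 1.000000.
Step 6: alpha = 0.05. fail to reject H0.

W+ = 14, W- = 14, W = min = 14, p = 1.000000, fail to reject H0.


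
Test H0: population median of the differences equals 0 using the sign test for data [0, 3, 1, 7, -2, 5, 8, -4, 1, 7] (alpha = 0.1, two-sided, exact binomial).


Step 1: Discard zero differences. Original n = 10; n_eff = number of nonzero differences = 9.
Nonzero differences (with sign): +3, +1, +7, -2, +5, +8, -4, +1, +7
Step 2: Count signs: positive = 7, negative = 2.
Step 3: Under H0: P(positive) = 0.5, so the number of positives S ~ Bin(9, 0.5).
Step 4: Two-sided exact p-value = sum of Bin(9,0.5) probabilities at or below the observed probability = 0.179688.
Step 5: alpha = 0.1. fail to reject H0.

n_eff = 9, pos = 7, neg = 2, p = 0.179688, fail to reject H0.


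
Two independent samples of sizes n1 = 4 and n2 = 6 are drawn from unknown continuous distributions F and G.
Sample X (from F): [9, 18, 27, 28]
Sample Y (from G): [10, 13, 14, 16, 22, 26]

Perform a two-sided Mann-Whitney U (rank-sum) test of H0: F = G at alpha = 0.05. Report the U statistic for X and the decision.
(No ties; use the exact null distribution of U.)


Step 1: Combine and sort all 10 observations; assign midranks.
sorted (value, group): (9,X), (10,Y), (13,Y), (14,Y), (16,Y), (18,X), (22,Y), (26,Y), (27,X), (28,X)
ranks: 9->1, 10->2, 13->3, 14->4, 16->5, 18->6, 22->7, 26->8, 27->9, 28->10
Step 2: Rank sum for X: R1 = 1 + 6 + 9 + 10 = 26.
Step 3: U_X = R1 - n1(n1+1)/2 = 26 - 4*5/2 = 26 - 10 = 16.
       U_Y = n1*n2 - U_X = 24 - 16 = 8.
Step 4: No ties, so the exact null distribution of U (based on enumerating the C(10,4) = 210 equally likely rank assignments) gives the two-sided p-value.
Step 5: p-value = 0.476190; compare to alpha = 0.05. fail to reject H0.

U_X = 16, p = 0.476190, fail to reject H0 at alpha = 0.05.


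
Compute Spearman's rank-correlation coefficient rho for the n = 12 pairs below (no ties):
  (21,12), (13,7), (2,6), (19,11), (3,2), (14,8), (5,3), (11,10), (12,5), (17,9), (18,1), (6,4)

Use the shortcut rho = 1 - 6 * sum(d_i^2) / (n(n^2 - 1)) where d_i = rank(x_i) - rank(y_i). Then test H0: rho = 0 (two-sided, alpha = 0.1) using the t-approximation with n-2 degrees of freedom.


Step 1: Rank x and y separately (midranks; no ties here).
rank(x): 21->12, 13->7, 2->1, 19->11, 3->2, 14->8, 5->3, 11->5, 12->6, 17->9, 18->10, 6->4
rank(y): 12->12, 7->7, 6->6, 11->11, 2->2, 8->8, 3->3, 10->10, 5->5, 9->9, 1->1, 4->4
Step 2: d_i = R_x(i) - R_y(i); compute d_i^2.
  (12-12)^2=0, (7-7)^2=0, (1-6)^2=25, (11-11)^2=0, (2-2)^2=0, (8-8)^2=0, (3-3)^2=0, (5-10)^2=25, (6-5)^2=1, (9-9)^2=0, (10-1)^2=81, (4-4)^2=0
sum(d^2) = 132.
Step 3: rho = 1 - 6*132 / (12*(12^2 - 1)) = 1 - 792/1716 = 0.538462.
Step 4: Under H0, t = rho * sqrt((n-2)/(1-rho^2)) = 2.0207 ~ t(10).
Step 5: Two-sided p-value from the t-distribution with 10 df = 0.070894.
Step 6: alpha = 0.1. reject H0.

rho = 0.5385, p = 0.070894, reject H0 at alpha = 0.1.


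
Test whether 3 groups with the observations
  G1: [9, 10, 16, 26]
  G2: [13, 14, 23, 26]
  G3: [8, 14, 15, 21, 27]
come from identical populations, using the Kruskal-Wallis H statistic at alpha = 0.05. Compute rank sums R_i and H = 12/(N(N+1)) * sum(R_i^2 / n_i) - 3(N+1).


Step 1: Combine all N = 13 observations and assign midranks.
sorted (value, group, rank): (8,G3,1), (9,G1,2), (10,G1,3), (13,G2,4), (14,G2,5.5), (14,G3,5.5), (15,G3,7), (16,G1,8), (21,G3,9), (23,G2,10), (26,G1,11.5), (26,G2,11.5), (27,G3,13)
Step 2: Sum ranks within each group.
R_1 = 24.5 (n_1 = 4)
R_2 = 31 (n_2 = 4)
R_3 = 35.5 (n_3 = 5)
Step 3: H = 12/(N(N+1)) * sum(R_i^2/n_i) - 3(N+1)
     = 12/(13*14) * (24.5^2/4 + 31^2/4 + 35.5^2/5) - 3*14
     = 0.065934 * 642.362 - 42
     = 0.353571.
Step 4: Ties present; correction factor C = 1 - 12/(13^3 - 13) = 0.994505. Corrected H = 0.353571 / 0.994505 = 0.355525.
Step 5: Under H0, H ~ chi^2(2); p-value = 0.837141.
Step 6: alpha = 0.05. fail to reject H0.

H = 0.3555, df = 2, p = 0.837141, fail to reject H0.


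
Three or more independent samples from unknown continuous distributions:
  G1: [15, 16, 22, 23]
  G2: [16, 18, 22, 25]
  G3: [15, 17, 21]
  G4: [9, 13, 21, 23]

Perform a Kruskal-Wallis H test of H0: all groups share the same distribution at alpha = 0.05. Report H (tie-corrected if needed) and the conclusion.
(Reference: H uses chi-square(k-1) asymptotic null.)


Step 1: Combine all N = 15 observations and assign midranks.
sorted (value, group, rank): (9,G4,1), (13,G4,2), (15,G1,3.5), (15,G3,3.5), (16,G1,5.5), (16,G2,5.5), (17,G3,7), (18,G2,8), (21,G3,9.5), (21,G4,9.5), (22,G1,11.5), (22,G2,11.5), (23,G1,13.5), (23,G4,13.5), (25,G2,15)
Step 2: Sum ranks within each group.
R_1 = 34 (n_1 = 4)
R_2 = 40 (n_2 = 4)
R_3 = 20 (n_3 = 3)
R_4 = 26 (n_4 = 4)
Step 3: H = 12/(N(N+1)) * sum(R_i^2/n_i) - 3(N+1)
     = 12/(15*16) * (34^2/4 + 40^2/4 + 20^2/3 + 26^2/4) - 3*16
     = 0.050000 * 991.333 - 48
     = 1.566667.
Step 4: Ties present; correction factor C = 1 - 30/(15^3 - 15) = 0.991071. Corrected H = 1.566667 / 0.991071 = 1.580781.
Step 5: Under H0, H ~ chi^2(3); p-value = 0.663755.
Step 6: alpha = 0.05. fail to reject H0.

H = 1.5808, df = 3, p = 0.663755, fail to reject H0.


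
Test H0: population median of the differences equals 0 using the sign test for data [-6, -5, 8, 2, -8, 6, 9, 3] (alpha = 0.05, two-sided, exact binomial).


Step 1: Discard zero differences. Original n = 8; n_eff = number of nonzero differences = 8.
Nonzero differences (with sign): -6, -5, +8, +2, -8, +6, +9, +3
Step 2: Count signs: positive = 5, negative = 3.
Step 3: Under H0: P(positive) = 0.5, so the number of positives S ~ Bin(8, 0.5).
Step 4: Two-sided exact p-value = sum of Bin(8,0.5) probabilities at or below the observed probability = 0.726562.
Step 5: alpha = 0.05. fail to reject H0.

n_eff = 8, pos = 5, neg = 3, p = 0.726562, fail to reject H0.


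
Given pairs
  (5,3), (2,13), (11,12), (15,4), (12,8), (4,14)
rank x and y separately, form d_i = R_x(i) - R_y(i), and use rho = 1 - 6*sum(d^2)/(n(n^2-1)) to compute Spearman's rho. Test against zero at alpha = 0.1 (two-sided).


Step 1: Rank x and y separately (midranks; no ties here).
rank(x): 5->3, 2->1, 11->4, 15->6, 12->5, 4->2
rank(y): 3->1, 13->5, 12->4, 4->2, 8->3, 14->6
Step 2: d_i = R_x(i) - R_y(i); compute d_i^2.
  (3-1)^2=4, (1-5)^2=16, (4-4)^2=0, (6-2)^2=16, (5-3)^2=4, (2-6)^2=16
sum(d^2) = 56.
Step 3: rho = 1 - 6*56 / (6*(6^2 - 1)) = 1 - 336/210 = -0.600000.
Step 4: Under H0, t = rho * sqrt((n-2)/(1-rho^2)) = -1.5000 ~ t(4).
Step 5: Two-sided p-value from the t-distribution with 4 df = 0.208000.
Step 6: alpha = 0.1. fail to reject H0.

rho = -0.6000, p = 0.208000, fail to reject H0 at alpha = 0.1.


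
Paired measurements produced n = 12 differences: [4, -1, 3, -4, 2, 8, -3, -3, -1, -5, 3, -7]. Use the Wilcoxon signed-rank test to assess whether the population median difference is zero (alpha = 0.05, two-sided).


Step 1: Drop any zero differences (none here) and take |d_i|.
|d| = [4, 1, 3, 4, 2, 8, 3, 3, 1, 5, 3, 7]
Step 2: Midrank |d_i| (ties get averaged ranks).
ranks: |4|->8.5, |1|->1.5, |3|->5.5, |4|->8.5, |2|->3, |8|->12, |3|->5.5, |3|->5.5, |1|->1.5, |5|->10, |3|->5.5, |7|->11
Step 3: Attach original signs; sum ranks with positive sign and with negative sign.
W+ = 8.5 + 5.5 + 3 + 12 + 5.5 = 34.5
W- = 1.5 + 8.5 + 5.5 + 5.5 + 1.5 + 10 + 11 = 43.5
(Check: W+ + W- = 78 should equal n(n+1)/2 = 78.)
Step 4: Test statistic W = min(W+, W-) = 34.5.
Step 5: Ties in |d|, so use the tie-corrected normal approximation.
        E[W] = n(n+1)/4 = 12*13/4 = 39.
        Tie groups: |d|=1 (t=2), |d|=3 (t=4), |d|=4 (t=2); sum(t^3 - t) = 72.
        Var[W] = n(n+1)(2n+1)/24 - sum(t^3-t)/48 = 3900/24 - 72/48 = 161.
        z = (W - E[W]) / sqrt(Var[W]) = (34.5 - 39) / 12.6886 = -0.3546.
        Two-sided p = 2*Phi(z) = 0.722852.
Step 6: alpha = 0.05. fail to reject H0.

W+ = 34.5, W- = 43.5, W = min = 34.5, p = 0.722852, fail to reject H0.


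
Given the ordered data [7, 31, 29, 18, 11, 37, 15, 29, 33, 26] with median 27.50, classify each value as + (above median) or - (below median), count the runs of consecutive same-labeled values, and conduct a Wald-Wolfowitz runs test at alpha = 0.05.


Step 1: Compute median = 27.50; label A = above, B = below.
Labels in order: BAABBABAAB  (n_A = 5, n_B = 5)
Step 2: Count runs R = 7.
Step 3: Under H0 (random ordering), E[R] = 2*n_A*n_B/(n_A+n_B) + 1 = 2*5*5/10 + 1 = 6.0000.
        Var[R] = 2*n_A*n_B*(2*n_A*n_B - n_A - n_B) / ((n_A+n_B)^2 * (n_A+n_B-1)) = 2000/900 = 2.2222.
        SD[R] = 1.4907.
Step 4: Continuity-corrected z = (R - 0.5 - E[R]) / SD[R] = (7 - 0.5 - 6.0000) / 1.4907 = 0.3354.
Step 5: Two-sided p-value via normal approximation = 2*(1 - Phi(|z|)) = 0.737316.
Step 6: alpha = 0.05. fail to reject H0.

R = 7, z = 0.3354, p = 0.737316, fail to reject H0.


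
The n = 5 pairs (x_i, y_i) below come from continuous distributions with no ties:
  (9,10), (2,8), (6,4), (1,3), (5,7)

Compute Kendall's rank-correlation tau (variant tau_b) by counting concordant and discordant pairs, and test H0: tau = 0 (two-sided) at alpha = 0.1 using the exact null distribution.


Step 1: Enumerate the 10 unordered pairs (i,j) with i<j and classify each by sign(x_j-x_i) * sign(y_j-y_i).
  (1,2):dx=-7,dy=-2->C; (1,3):dx=-3,dy=-6->C; (1,4):dx=-8,dy=-7->C; (1,5):dx=-4,dy=-3->C
  (2,3):dx=+4,dy=-4->D; (2,4):dx=-1,dy=-5->C; (2,5):dx=+3,dy=-1->D; (3,4):dx=-5,dy=-1->C
  (3,5):dx=-1,dy=+3->D; (4,5):dx=+4,dy=+4->C
Step 2: C = 7, D = 3, total pairs = 10.
Step 3: tau = (C - D)/(n(n-1)/2) = (7 - 3)/10 = 0.400000.
Step 4: Exact two-sided p-value (enumerate n! = 120 permutations of y under H0): p = 0.483333.
Step 5: alpha = 0.1. fail to reject H0.

tau_b = 0.4000 (C=7, D=3), p = 0.483333, fail to reject H0.


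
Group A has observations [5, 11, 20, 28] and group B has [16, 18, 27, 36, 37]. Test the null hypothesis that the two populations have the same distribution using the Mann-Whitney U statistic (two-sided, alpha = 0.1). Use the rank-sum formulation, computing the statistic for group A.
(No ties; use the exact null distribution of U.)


Step 1: Combine and sort all 9 observations; assign midranks.
sorted (value, group): (5,X), (11,X), (16,Y), (18,Y), (20,X), (27,Y), (28,X), (36,Y), (37,Y)
ranks: 5->1, 11->2, 16->3, 18->4, 20->5, 27->6, 28->7, 36->8, 37->9
Step 2: Rank sum for X: R1 = 1 + 2 + 5 + 7 = 15.
Step 3: U_X = R1 - n1(n1+1)/2 = 15 - 4*5/2 = 15 - 10 = 5.
       U_Y = n1*n2 - U_X = 20 - 5 = 15.
Step 4: No ties, so the exact null distribution of U (based on enumerating the C(9,4) = 126 equally likely rank assignments) gives the two-sided p-value.
Step 5: p-value = 0.285714; compare to alpha = 0.1. fail to reject H0.

U_X = 5, p = 0.285714, fail to reject H0 at alpha = 0.1.


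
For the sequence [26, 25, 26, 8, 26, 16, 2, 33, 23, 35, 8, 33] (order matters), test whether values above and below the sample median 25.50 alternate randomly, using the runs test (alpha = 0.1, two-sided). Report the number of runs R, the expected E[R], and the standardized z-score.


Step 1: Compute median = 25.50; label A = above, B = below.
Labels in order: ABABABBABABA  (n_A = 6, n_B = 6)
Step 2: Count runs R = 11.
Step 3: Under H0 (random ordering), E[R] = 2*n_A*n_B/(n_A+n_B) + 1 = 2*6*6/12 + 1 = 7.0000.
        Var[R] = 2*n_A*n_B*(2*n_A*n_B - n_A - n_B) / ((n_A+n_B)^2 * (n_A+n_B-1)) = 4320/1584 = 2.7273.
        SD[R] = 1.6514.
Step 4: Continuity-corrected z = (R - 0.5 - E[R]) / SD[R] = (11 - 0.5 - 7.0000) / 1.6514 = 2.1194.
Step 5: Two-sided p-value via normal approximation = 2*(1 - Phi(|z|)) = 0.034060.
Step 6: alpha = 0.1. reject H0.

R = 11, z = 2.1194, p = 0.034060, reject H0.


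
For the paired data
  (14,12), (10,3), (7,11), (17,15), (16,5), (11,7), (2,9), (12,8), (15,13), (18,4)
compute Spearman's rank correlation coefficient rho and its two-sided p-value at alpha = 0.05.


Step 1: Rank x and y separately (midranks; no ties here).
rank(x): 14->6, 10->3, 7->2, 17->9, 16->8, 11->4, 2->1, 12->5, 15->7, 18->10
rank(y): 12->8, 3->1, 11->7, 15->10, 5->3, 7->4, 9->6, 8->5, 13->9, 4->2
Step 2: d_i = R_x(i) - R_y(i); compute d_i^2.
  (6-8)^2=4, (3-1)^2=4, (2-7)^2=25, (9-10)^2=1, (8-3)^2=25, (4-4)^2=0, (1-6)^2=25, (5-5)^2=0, (7-9)^2=4, (10-2)^2=64
sum(d^2) = 152.
Step 3: rho = 1 - 6*152 / (10*(10^2 - 1)) = 1 - 912/990 = 0.078788.
Step 4: Under H0, t = rho * sqrt((n-2)/(1-rho^2)) = 0.2235 ~ t(8).
Step 5: Two-sided p-value from the t-distribution with 8 df = 0.828717.
Step 6: alpha = 0.05. fail to reject H0.

rho = 0.0788, p = 0.828717, fail to reject H0 at alpha = 0.05.


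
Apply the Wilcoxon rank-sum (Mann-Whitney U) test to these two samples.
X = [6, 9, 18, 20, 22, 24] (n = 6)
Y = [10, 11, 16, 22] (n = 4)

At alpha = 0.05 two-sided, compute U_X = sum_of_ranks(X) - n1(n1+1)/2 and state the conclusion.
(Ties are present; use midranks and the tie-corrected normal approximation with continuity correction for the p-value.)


Step 1: Combine and sort all 10 observations; assign midranks.
sorted (value, group): (6,X), (9,X), (10,Y), (11,Y), (16,Y), (18,X), (20,X), (22,X), (22,Y), (24,X)
ranks: 6->1, 9->2, 10->3, 11->4, 16->5, 18->6, 20->7, 22->8.5, 22->8.5, 24->10
Step 2: Rank sum for X: R1 = 1 + 2 + 6 + 7 + 8.5 + 10 = 34.5.
Step 3: U_X = R1 - n1(n1+1)/2 = 34.5 - 6*7/2 = 34.5 - 21 = 13.5.
       U_Y = n1*n2 - U_X = 24 - 13.5 = 10.5.
Step 4: Ties are present, so use the tie-corrected normal approximation (with continuity correction) for the p-value.
Step 5: p-value = 0.830664; compare to alpha = 0.05. fail to reject H0.

U_X = 13.5, p = 0.830664, fail to reject H0 at alpha = 0.05.


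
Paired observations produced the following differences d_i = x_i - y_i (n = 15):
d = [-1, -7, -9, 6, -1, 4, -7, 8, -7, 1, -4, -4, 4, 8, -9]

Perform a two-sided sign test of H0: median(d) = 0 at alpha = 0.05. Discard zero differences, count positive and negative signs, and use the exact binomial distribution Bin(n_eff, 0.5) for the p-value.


Step 1: Discard zero differences. Original n = 15; n_eff = number of nonzero differences = 15.
Nonzero differences (with sign): -1, -7, -9, +6, -1, +4, -7, +8, -7, +1, -4, -4, +4, +8, -9
Step 2: Count signs: positive = 6, negative = 9.
Step 3: Under H0: P(positive) = 0.5, so the number of positives S ~ Bin(15, 0.5).
Step 4: Two-sided exact p-value = sum of Bin(15,0.5) probabilities at or below the observed probability = 0.607239.
Step 5: alpha = 0.05. fail to reject H0.

n_eff = 15, pos = 6, neg = 9, p = 0.607239, fail to reject H0.


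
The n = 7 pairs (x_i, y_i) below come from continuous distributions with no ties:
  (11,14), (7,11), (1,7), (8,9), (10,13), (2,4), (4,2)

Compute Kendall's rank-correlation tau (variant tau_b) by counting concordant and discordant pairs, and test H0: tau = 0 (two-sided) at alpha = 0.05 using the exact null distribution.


Step 1: Enumerate the 21 unordered pairs (i,j) with i<j and classify each by sign(x_j-x_i) * sign(y_j-y_i).
  (1,2):dx=-4,dy=-3->C; (1,3):dx=-10,dy=-7->C; (1,4):dx=-3,dy=-5->C; (1,5):dx=-1,dy=-1->C
  (1,6):dx=-9,dy=-10->C; (1,7):dx=-7,dy=-12->C; (2,3):dx=-6,dy=-4->C; (2,4):dx=+1,dy=-2->D
  (2,5):dx=+3,dy=+2->C; (2,6):dx=-5,dy=-7->C; (2,7):dx=-3,dy=-9->C; (3,4):dx=+7,dy=+2->C
  (3,5):dx=+9,dy=+6->C; (3,6):dx=+1,dy=-3->D; (3,7):dx=+3,dy=-5->D; (4,5):dx=+2,dy=+4->C
  (4,6):dx=-6,dy=-5->C; (4,7):dx=-4,dy=-7->C; (5,6):dx=-8,dy=-9->C; (5,7):dx=-6,dy=-11->C
  (6,7):dx=+2,dy=-2->D
Step 2: C = 17, D = 4, total pairs = 21.
Step 3: tau = (C - D)/(n(n-1)/2) = (17 - 4)/21 = 0.619048.
Step 4: Exact two-sided p-value (enumerate n! = 5040 permutations of y under H0): p = 0.069048.
Step 5: alpha = 0.05. fail to reject H0.

tau_b = 0.6190 (C=17, D=4), p = 0.069048, fail to reject H0.


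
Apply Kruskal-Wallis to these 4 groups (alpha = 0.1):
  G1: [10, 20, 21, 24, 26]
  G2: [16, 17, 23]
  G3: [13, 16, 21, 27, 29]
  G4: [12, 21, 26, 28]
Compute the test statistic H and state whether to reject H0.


Step 1: Combine all N = 17 observations and assign midranks.
sorted (value, group, rank): (10,G1,1), (12,G4,2), (13,G3,3), (16,G2,4.5), (16,G3,4.5), (17,G2,6), (20,G1,7), (21,G1,9), (21,G3,9), (21,G4,9), (23,G2,11), (24,G1,12), (26,G1,13.5), (26,G4,13.5), (27,G3,15), (28,G4,16), (29,G3,17)
Step 2: Sum ranks within each group.
R_1 = 42.5 (n_1 = 5)
R_2 = 21.5 (n_2 = 3)
R_3 = 48.5 (n_3 = 5)
R_4 = 40.5 (n_4 = 4)
Step 3: H = 12/(N(N+1)) * sum(R_i^2/n_i) - 3(N+1)
     = 12/(17*18) * (42.5^2/5 + 21.5^2/3 + 48.5^2/5 + 40.5^2/4) - 3*18
     = 0.039216 * 1395.85 - 54
     = 0.739052.
Step 4: Ties present; correction factor C = 1 - 36/(17^3 - 17) = 0.992647. Corrected H = 0.739052 / 0.992647 = 0.744527.
Step 5: Under H0, H ~ chi^2(3); p-value = 0.862684.
Step 6: alpha = 0.1. fail to reject H0.

H = 0.7445, df = 3, p = 0.862684, fail to reject H0.


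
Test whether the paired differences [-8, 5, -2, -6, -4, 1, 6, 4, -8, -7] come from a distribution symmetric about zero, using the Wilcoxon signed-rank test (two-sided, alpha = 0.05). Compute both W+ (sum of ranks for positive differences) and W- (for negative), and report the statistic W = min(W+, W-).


Step 1: Drop any zero differences (none here) and take |d_i|.
|d| = [8, 5, 2, 6, 4, 1, 6, 4, 8, 7]
Step 2: Midrank |d_i| (ties get averaged ranks).
ranks: |8|->9.5, |5|->5, |2|->2, |6|->6.5, |4|->3.5, |1|->1, |6|->6.5, |4|->3.5, |8|->9.5, |7|->8
Step 3: Attach original signs; sum ranks with positive sign and with negative sign.
W+ = 5 + 1 + 6.5 + 3.5 = 16
W- = 9.5 + 2 + 6.5 + 3.5 + 9.5 + 8 = 39
(Check: W+ + W- = 55 should equal n(n+1)/2 = 55.)
Step 4: Test statistic W = min(W+, W-) = 16.
Step 5: Ties in |d|, so use the tie-corrected normal approximation.
        E[W] = n(n+1)/4 = 10*11/4 = 27.5.
        Tie groups: |d|=4 (t=2), |d|=6 (t=2), |d|=8 (t=2); sum(t^3 - t) = 18.
        Var[W] = n(n+1)(2n+1)/24 - sum(t^3-t)/48 = 2310/24 - 18/48 = 95.875.
        z = (W - E[W]) / sqrt(Var[W]) = (16 - 27.5) / 9.7916 = -1.1745.
        Two-sided p = 2*Phi(z) = 0.240203.
Step 6: alpha = 0.05. fail to reject H0.

W+ = 16, W- = 39, W = min = 16, p = 0.240203, fail to reject H0.


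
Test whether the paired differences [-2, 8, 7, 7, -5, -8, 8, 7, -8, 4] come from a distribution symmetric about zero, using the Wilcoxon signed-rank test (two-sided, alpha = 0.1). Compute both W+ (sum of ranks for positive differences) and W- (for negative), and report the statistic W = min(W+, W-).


Step 1: Drop any zero differences (none here) and take |d_i|.
|d| = [2, 8, 7, 7, 5, 8, 8, 7, 8, 4]
Step 2: Midrank |d_i| (ties get averaged ranks).
ranks: |2|->1, |8|->8.5, |7|->5, |7|->5, |5|->3, |8|->8.5, |8|->8.5, |7|->5, |8|->8.5, |4|->2
Step 3: Attach original signs; sum ranks with positive sign and with negative sign.
W+ = 8.5 + 5 + 5 + 8.5 + 5 + 2 = 34
W- = 1 + 3 + 8.5 + 8.5 = 21
(Check: W+ + W- = 55 should equal n(n+1)/2 = 55.)
Step 4: Test statistic W = min(W+, W-) = 21.
Step 5: Ties in |d|, so use the tie-corrected normal approximation.
        E[W] = n(n+1)/4 = 10*11/4 = 27.5.
        Tie groups: |d|=7 (t=3), |d|=8 (t=4); sum(t^3 - t) = 84.
        Var[W] = n(n+1)(2n+1)/24 - sum(t^3-t)/48 = 2310/24 - 84/48 = 94.5.
        z = (W - E[W]) / sqrt(Var[W]) = (21 - 27.5) / 9.7211 = -0.6686.
        Two-sided p = 2*Phi(z) = 0.503720.
Step 6: alpha = 0.1. fail to reject H0.

W+ = 34, W- = 21, W = min = 21, p = 0.503720, fail to reject H0.


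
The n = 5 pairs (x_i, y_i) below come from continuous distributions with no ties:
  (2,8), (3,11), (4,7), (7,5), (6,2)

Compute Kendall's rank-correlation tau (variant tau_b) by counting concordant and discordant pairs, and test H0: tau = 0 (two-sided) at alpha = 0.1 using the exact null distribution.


Step 1: Enumerate the 10 unordered pairs (i,j) with i<j and classify each by sign(x_j-x_i) * sign(y_j-y_i).
  (1,2):dx=+1,dy=+3->C; (1,3):dx=+2,dy=-1->D; (1,4):dx=+5,dy=-3->D; (1,5):dx=+4,dy=-6->D
  (2,3):dx=+1,dy=-4->D; (2,4):dx=+4,dy=-6->D; (2,5):dx=+3,dy=-9->D; (3,4):dx=+3,dy=-2->D
  (3,5):dx=+2,dy=-5->D; (4,5):dx=-1,dy=-3->C
Step 2: C = 2, D = 8, total pairs = 10.
Step 3: tau = (C - D)/(n(n-1)/2) = (2 - 8)/10 = -0.600000.
Step 4: Exact two-sided p-value (enumerate n! = 120 permutations of y under H0): p = 0.233333.
Step 5: alpha = 0.1. fail to reject H0.

tau_b = -0.6000 (C=2, D=8), p = 0.233333, fail to reject H0.


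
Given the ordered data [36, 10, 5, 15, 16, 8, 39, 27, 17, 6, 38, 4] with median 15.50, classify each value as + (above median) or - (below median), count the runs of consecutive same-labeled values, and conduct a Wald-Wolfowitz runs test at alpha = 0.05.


Step 1: Compute median = 15.50; label A = above, B = below.
Labels in order: ABBBABAAABAB  (n_A = 6, n_B = 6)
Step 2: Count runs R = 8.
Step 3: Under H0 (random ordering), E[R] = 2*n_A*n_B/(n_A+n_B) + 1 = 2*6*6/12 + 1 = 7.0000.
        Var[R] = 2*n_A*n_B*(2*n_A*n_B - n_A - n_B) / ((n_A+n_B)^2 * (n_A+n_B-1)) = 4320/1584 = 2.7273.
        SD[R] = 1.6514.
Step 4: Continuity-corrected z = (R - 0.5 - E[R]) / SD[R] = (8 - 0.5 - 7.0000) / 1.6514 = 0.3028.
Step 5: Two-sided p-value via normal approximation = 2*(1 - Phi(|z|)) = 0.762069.
Step 6: alpha = 0.05. fail to reject H0.

R = 8, z = 0.3028, p = 0.762069, fail to reject H0.


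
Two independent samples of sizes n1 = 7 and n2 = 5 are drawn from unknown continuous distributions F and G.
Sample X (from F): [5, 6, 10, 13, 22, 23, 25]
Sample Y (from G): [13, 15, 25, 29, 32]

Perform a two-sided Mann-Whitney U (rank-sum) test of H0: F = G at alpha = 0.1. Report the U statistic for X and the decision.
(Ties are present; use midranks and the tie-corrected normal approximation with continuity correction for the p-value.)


Step 1: Combine and sort all 12 observations; assign midranks.
sorted (value, group): (5,X), (6,X), (10,X), (13,X), (13,Y), (15,Y), (22,X), (23,X), (25,X), (25,Y), (29,Y), (32,Y)
ranks: 5->1, 6->2, 10->3, 13->4.5, 13->4.5, 15->6, 22->7, 23->8, 25->9.5, 25->9.5, 29->11, 32->12
Step 2: Rank sum for X: R1 = 1 + 2 + 3 + 4.5 + 7 + 8 + 9.5 = 35.
Step 3: U_X = R1 - n1(n1+1)/2 = 35 - 7*8/2 = 35 - 28 = 7.
       U_Y = n1*n2 - U_X = 35 - 7 = 28.
Step 4: Ties are present, so use the tie-corrected normal approximation (with continuity correction) for the p-value.
Step 5: p-value = 0.103164; compare to alpha = 0.1. fail to reject H0.

U_X = 7, p = 0.103164, fail to reject H0 at alpha = 0.1.


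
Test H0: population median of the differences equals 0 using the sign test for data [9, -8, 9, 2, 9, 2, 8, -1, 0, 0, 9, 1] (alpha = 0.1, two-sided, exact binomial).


Step 1: Discard zero differences. Original n = 12; n_eff = number of nonzero differences = 10.
Nonzero differences (with sign): +9, -8, +9, +2, +9, +2, +8, -1, +9, +1
Step 2: Count signs: positive = 8, negative = 2.
Step 3: Under H0: P(positive) = 0.5, so the number of positives S ~ Bin(10, 0.5).
Step 4: Two-sided exact p-value = sum of Bin(10,0.5) probabilities at or below the observed probability = 0.109375.
Step 5: alpha = 0.1. fail to reject H0.

n_eff = 10, pos = 8, neg = 2, p = 0.109375, fail to reject H0.


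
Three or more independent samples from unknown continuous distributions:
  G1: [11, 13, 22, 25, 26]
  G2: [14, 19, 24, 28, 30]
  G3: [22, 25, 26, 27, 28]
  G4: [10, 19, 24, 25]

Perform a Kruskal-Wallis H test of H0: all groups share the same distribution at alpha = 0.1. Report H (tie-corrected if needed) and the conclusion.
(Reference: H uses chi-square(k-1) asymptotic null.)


Step 1: Combine all N = 19 observations and assign midranks.
sorted (value, group, rank): (10,G4,1), (11,G1,2), (13,G1,3), (14,G2,4), (19,G2,5.5), (19,G4,5.5), (22,G1,7.5), (22,G3,7.5), (24,G2,9.5), (24,G4,9.5), (25,G1,12), (25,G3,12), (25,G4,12), (26,G1,14.5), (26,G3,14.5), (27,G3,16), (28,G2,17.5), (28,G3,17.5), (30,G2,19)
Step 2: Sum ranks within each group.
R_1 = 39 (n_1 = 5)
R_2 = 55.5 (n_2 = 5)
R_3 = 67.5 (n_3 = 5)
R_4 = 28 (n_4 = 4)
Step 3: H = 12/(N(N+1)) * sum(R_i^2/n_i) - 3(N+1)
     = 12/(19*20) * (39^2/5 + 55.5^2/5 + 67.5^2/5 + 28^2/4) - 3*20
     = 0.031579 * 2027.5 - 60
     = 4.026316.
Step 4: Ties present; correction factor C = 1 - 54/(19^3 - 19) = 0.992105. Corrected H = 4.026316 / 0.992105 = 4.058355.
Step 5: Under H0, H ~ chi^2(3); p-value = 0.255231.
Step 6: alpha = 0.1. fail to reject H0.

H = 4.0584, df = 3, p = 0.255231, fail to reject H0.


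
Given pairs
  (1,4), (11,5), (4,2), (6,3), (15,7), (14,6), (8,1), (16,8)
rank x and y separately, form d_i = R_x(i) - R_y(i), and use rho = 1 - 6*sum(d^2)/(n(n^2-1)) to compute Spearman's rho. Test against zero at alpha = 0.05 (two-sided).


Step 1: Rank x and y separately (midranks; no ties here).
rank(x): 1->1, 11->5, 4->2, 6->3, 15->7, 14->6, 8->4, 16->8
rank(y): 4->4, 5->5, 2->2, 3->3, 7->7, 6->6, 1->1, 8->8
Step 2: d_i = R_x(i) - R_y(i); compute d_i^2.
  (1-4)^2=9, (5-5)^2=0, (2-2)^2=0, (3-3)^2=0, (7-7)^2=0, (6-6)^2=0, (4-1)^2=9, (8-8)^2=0
sum(d^2) = 18.
Step 3: rho = 1 - 6*18 / (8*(8^2 - 1)) = 1 - 108/504 = 0.785714.
Step 4: Under H0, t = rho * sqrt((n-2)/(1-rho^2)) = 3.1113 ~ t(6).
Step 5: Two-sided p-value from the t-distribution with 6 df = 0.020815.
Step 6: alpha = 0.05. reject H0.

rho = 0.7857, p = 0.020815, reject H0 at alpha = 0.05.


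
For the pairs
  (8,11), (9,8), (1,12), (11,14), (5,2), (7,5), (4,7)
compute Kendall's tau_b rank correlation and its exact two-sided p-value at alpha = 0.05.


Step 1: Enumerate the 21 unordered pairs (i,j) with i<j and classify each by sign(x_j-x_i) * sign(y_j-y_i).
  (1,2):dx=+1,dy=-3->D; (1,3):dx=-7,dy=+1->D; (1,4):dx=+3,dy=+3->C; (1,5):dx=-3,dy=-9->C
  (1,6):dx=-1,dy=-6->C; (1,7):dx=-4,dy=-4->C; (2,3):dx=-8,dy=+4->D; (2,4):dx=+2,dy=+6->C
  (2,5):dx=-4,dy=-6->C; (2,6):dx=-2,dy=-3->C; (2,7):dx=-5,dy=-1->C; (3,4):dx=+10,dy=+2->C
  (3,5):dx=+4,dy=-10->D; (3,6):dx=+6,dy=-7->D; (3,7):dx=+3,dy=-5->D; (4,5):dx=-6,dy=-12->C
  (4,6):dx=-4,dy=-9->C; (4,7):dx=-7,dy=-7->C; (5,6):dx=+2,dy=+3->C; (5,7):dx=-1,dy=+5->D
  (6,7):dx=-3,dy=+2->D
Step 2: C = 13, D = 8, total pairs = 21.
Step 3: tau = (C - D)/(n(n-1)/2) = (13 - 8)/21 = 0.238095.
Step 4: Exact two-sided p-value (enumerate n! = 5040 permutations of y under H0): p = 0.561905.
Step 5: alpha = 0.05. fail to reject H0.

tau_b = 0.2381 (C=13, D=8), p = 0.561905, fail to reject H0.


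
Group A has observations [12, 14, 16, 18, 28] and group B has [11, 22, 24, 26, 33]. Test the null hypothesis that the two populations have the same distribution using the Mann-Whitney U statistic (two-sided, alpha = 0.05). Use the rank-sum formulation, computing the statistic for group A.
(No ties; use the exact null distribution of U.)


Step 1: Combine and sort all 10 observations; assign midranks.
sorted (value, group): (11,Y), (12,X), (14,X), (16,X), (18,X), (22,Y), (24,Y), (26,Y), (28,X), (33,Y)
ranks: 11->1, 12->2, 14->3, 16->4, 18->5, 22->6, 24->7, 26->8, 28->9, 33->10
Step 2: Rank sum for X: R1 = 2 + 3 + 4 + 5 + 9 = 23.
Step 3: U_X = R1 - n1(n1+1)/2 = 23 - 5*6/2 = 23 - 15 = 8.
       U_Y = n1*n2 - U_X = 25 - 8 = 17.
Step 4: No ties, so the exact null distribution of U (based on enumerating the C(10,5) = 252 equally likely rank assignments) gives the two-sided p-value.
Step 5: p-value = 0.420635; compare to alpha = 0.05. fail to reject H0.

U_X = 8, p = 0.420635, fail to reject H0 at alpha = 0.05.


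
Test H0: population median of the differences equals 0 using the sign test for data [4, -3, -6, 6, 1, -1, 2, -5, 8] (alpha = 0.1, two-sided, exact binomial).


Step 1: Discard zero differences. Original n = 9; n_eff = number of nonzero differences = 9.
Nonzero differences (with sign): +4, -3, -6, +6, +1, -1, +2, -5, +8
Step 2: Count signs: positive = 5, negative = 4.
Step 3: Under H0: P(positive) = 0.5, so the number of positives S ~ Bin(9, 0.5).
Step 4: Two-sided exact p-value = sum of Bin(9,0.5) probabilities at or below the observed probability = 1.000000.
Step 5: alpha = 0.1. fail to reject H0.

n_eff = 9, pos = 5, neg = 4, p = 1.000000, fail to reject H0.


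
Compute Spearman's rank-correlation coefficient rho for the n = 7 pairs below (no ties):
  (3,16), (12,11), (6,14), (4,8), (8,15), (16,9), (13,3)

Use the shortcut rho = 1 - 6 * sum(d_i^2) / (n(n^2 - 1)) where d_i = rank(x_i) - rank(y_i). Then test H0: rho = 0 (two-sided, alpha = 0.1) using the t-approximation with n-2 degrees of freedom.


Step 1: Rank x and y separately (midranks; no ties here).
rank(x): 3->1, 12->5, 6->3, 4->2, 8->4, 16->7, 13->6
rank(y): 16->7, 11->4, 14->5, 8->2, 15->6, 9->3, 3->1
Step 2: d_i = R_x(i) - R_y(i); compute d_i^2.
  (1-7)^2=36, (5-4)^2=1, (3-5)^2=4, (2-2)^2=0, (4-6)^2=4, (7-3)^2=16, (6-1)^2=25
sum(d^2) = 86.
Step 3: rho = 1 - 6*86 / (7*(7^2 - 1)) = 1 - 516/336 = -0.535714.
Step 4: Under H0, t = rho * sqrt((n-2)/(1-rho^2)) = -1.4186 ~ t(5).
Step 5: Two-sided p-value from the t-distribution with 5 df = 0.215217.
Step 6: alpha = 0.1. fail to reject H0.

rho = -0.5357, p = 0.215217, fail to reject H0 at alpha = 0.1.


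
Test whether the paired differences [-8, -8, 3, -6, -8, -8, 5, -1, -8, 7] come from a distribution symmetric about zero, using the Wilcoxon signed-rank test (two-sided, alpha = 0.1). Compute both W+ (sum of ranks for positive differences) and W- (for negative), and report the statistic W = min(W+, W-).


Step 1: Drop any zero differences (none here) and take |d_i|.
|d| = [8, 8, 3, 6, 8, 8, 5, 1, 8, 7]
Step 2: Midrank |d_i| (ties get averaged ranks).
ranks: |8|->8, |8|->8, |3|->2, |6|->4, |8|->8, |8|->8, |5|->3, |1|->1, |8|->8, |7|->5
Step 3: Attach original signs; sum ranks with positive sign and with negative sign.
W+ = 2 + 3 + 5 = 10
W- = 8 + 8 + 4 + 8 + 8 + 1 + 8 = 45
(Check: W+ + W- = 55 should equal n(n+1)/2 = 55.)
Step 4: Test statistic W = min(W+, W-) = 10.
Step 5: Ties in |d|, so use the tie-corrected normal approximation.
        E[W] = n(n+1)/4 = 10*11/4 = 27.5.
        Tie groups: |d|=8 (t=5); sum(t^3 - t) = 120.
        Var[W] = n(n+1)(2n+1)/24 - sum(t^3-t)/48 = 2310/24 - 120/48 = 93.75.
        z = (W - E[W]) / sqrt(Var[W]) = (10 - 27.5) / 9.6825 = -1.8074.
        Two-sided p = 2*Phi(z) = 0.070701.
Step 6: alpha = 0.1. reject H0.

W+ = 10, W- = 45, W = min = 10, p = 0.070701, reject H0.


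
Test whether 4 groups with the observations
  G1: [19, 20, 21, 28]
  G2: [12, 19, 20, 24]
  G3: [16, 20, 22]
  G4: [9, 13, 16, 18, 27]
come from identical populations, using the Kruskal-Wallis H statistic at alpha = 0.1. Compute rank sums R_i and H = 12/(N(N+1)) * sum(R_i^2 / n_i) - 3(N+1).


Step 1: Combine all N = 16 observations and assign midranks.
sorted (value, group, rank): (9,G4,1), (12,G2,2), (13,G4,3), (16,G3,4.5), (16,G4,4.5), (18,G4,6), (19,G1,7.5), (19,G2,7.5), (20,G1,10), (20,G2,10), (20,G3,10), (21,G1,12), (22,G3,13), (24,G2,14), (27,G4,15), (28,G1,16)
Step 2: Sum ranks within each group.
R_1 = 45.5 (n_1 = 4)
R_2 = 33.5 (n_2 = 4)
R_3 = 27.5 (n_3 = 3)
R_4 = 29.5 (n_4 = 5)
Step 3: H = 12/(N(N+1)) * sum(R_i^2/n_i) - 3(N+1)
     = 12/(16*17) * (45.5^2/4 + 33.5^2/4 + 27.5^2/3 + 29.5^2/5) - 3*17
     = 0.044118 * 1224.26 - 51
     = 3.011397.
Step 4: Ties present; correction factor C = 1 - 36/(16^3 - 16) = 0.991176. Corrected H = 3.011397 / 0.991176 = 3.038205.
Step 5: Under H0, H ~ chi^2(3); p-value = 0.385772.
Step 6: alpha = 0.1. fail to reject H0.

H = 3.0382, df = 3, p = 0.385772, fail to reject H0.


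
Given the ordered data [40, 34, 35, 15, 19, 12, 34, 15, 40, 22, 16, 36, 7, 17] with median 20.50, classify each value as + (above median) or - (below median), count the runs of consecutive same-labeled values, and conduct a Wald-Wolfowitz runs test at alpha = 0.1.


Step 1: Compute median = 20.50; label A = above, B = below.
Labels in order: AAABBBABAABABB  (n_A = 7, n_B = 7)
Step 2: Count runs R = 8.
Step 3: Under H0 (random ordering), E[R] = 2*n_A*n_B/(n_A+n_B) + 1 = 2*7*7/14 + 1 = 8.0000.
        Var[R] = 2*n_A*n_B*(2*n_A*n_B - n_A - n_B) / ((n_A+n_B)^2 * (n_A+n_B-1)) = 8232/2548 = 3.2308.
        SD[R] = 1.7974.
Step 4: R = E[R], so z = 0 with no continuity correction.
Step 5: Two-sided p-value via normal approximation = 2*(1 - Phi(|z|)) = 1.000000.
Step 6: alpha = 0.1. fail to reject H0.

R = 8, z = 0.0000, p = 1.000000, fail to reject H0.


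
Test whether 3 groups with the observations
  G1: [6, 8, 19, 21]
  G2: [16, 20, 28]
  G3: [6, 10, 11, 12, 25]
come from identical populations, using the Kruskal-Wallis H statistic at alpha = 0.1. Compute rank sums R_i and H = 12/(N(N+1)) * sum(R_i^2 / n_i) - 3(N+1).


Step 1: Combine all N = 12 observations and assign midranks.
sorted (value, group, rank): (6,G1,1.5), (6,G3,1.5), (8,G1,3), (10,G3,4), (11,G3,5), (12,G3,6), (16,G2,7), (19,G1,8), (20,G2,9), (21,G1,10), (25,G3,11), (28,G2,12)
Step 2: Sum ranks within each group.
R_1 = 22.5 (n_1 = 4)
R_2 = 28 (n_2 = 3)
R_3 = 27.5 (n_3 = 5)
Step 3: H = 12/(N(N+1)) * sum(R_i^2/n_i) - 3(N+1)
     = 12/(12*13) * (22.5^2/4 + 28^2/3 + 27.5^2/5) - 3*13
     = 0.076923 * 539.146 - 39
     = 2.472756.
Step 4: Ties present; correction factor C = 1 - 6/(12^3 - 12) = 0.996503. Corrected H = 2.472756 / 0.996503 = 2.481433.
Step 5: Under H0, H ~ chi^2(2); p-value = 0.289177.
Step 6: alpha = 0.1. fail to reject H0.

H = 2.4814, df = 2, p = 0.289177, fail to reject H0.
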